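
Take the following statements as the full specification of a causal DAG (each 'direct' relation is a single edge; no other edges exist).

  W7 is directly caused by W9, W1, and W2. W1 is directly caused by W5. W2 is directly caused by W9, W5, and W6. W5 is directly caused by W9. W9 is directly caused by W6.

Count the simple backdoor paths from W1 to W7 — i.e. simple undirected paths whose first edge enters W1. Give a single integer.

A backdoor path from W1 to W7 is any simple undirected path whose first edge points into W1 (i.e. leaves W1 via a parent).
Parents of W1: {W5}.
Enumerating:
  P1: W1 <- W5 <- W9 <- W6 -> W2 -> W7
  P2: W1 <- W5 <- W9 -> W2 -> W7
  P3: W1 <- W5 <- W9 -> W7
  P4: W1 <- W5 -> W2 <- W6 -> W9 -> W7
  P5: W1 <- W5 -> W2 <- W9 -> W7
  P6: W1 <- W5 -> W2 -> W7
That exhausts the simple backdoor paths. Count: 6.

6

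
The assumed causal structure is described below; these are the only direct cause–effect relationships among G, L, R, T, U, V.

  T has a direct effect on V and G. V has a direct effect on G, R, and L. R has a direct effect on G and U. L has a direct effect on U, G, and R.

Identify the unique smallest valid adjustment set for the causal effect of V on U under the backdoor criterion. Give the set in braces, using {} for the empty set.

{}

Variables eligible for adjustment (non-descendants of V, excluding V and U): {T}.
Backdoor paths from V to U:
  P1: V <- T -> G <- L -> R -> U
  P2: V <- T -> G <- L -> U
  P3: V <- T -> G <- R <- L -> U
  P4: V <- T -> G <- R -> U
Each backdoor path contains an unconditioned collider, so every path is already blocked with the empty conditioning set:
  P1: blocked at collider G (neither it nor any descendant is in the conditioning set).
  P2: blocked at collider G (neither it nor any descendant is in the conditioning set).
  P3: blocked at collider G (neither it nor any descendant is in the conditioning set).
  P4: blocked at collider G (neither it nor any descendant is in the conditioning set).
The empty set is therefore the unique smallest valid set.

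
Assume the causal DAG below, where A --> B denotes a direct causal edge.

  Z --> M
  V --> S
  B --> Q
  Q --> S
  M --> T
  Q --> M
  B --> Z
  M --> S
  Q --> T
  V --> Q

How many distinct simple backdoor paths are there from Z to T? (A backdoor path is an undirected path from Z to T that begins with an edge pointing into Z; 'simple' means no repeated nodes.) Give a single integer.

4

A backdoor path from Z to T is any simple undirected path whose first edge points into Z (i.e. leaves Z via a parent).
Parents of Z: {B}.
Enumerating:
  P1: Z <- B -> Q <- V -> S <- M -> T
  P2: Z <- B -> Q -> M -> T
  P3: Z <- B -> Q -> T
  P4: Z <- B -> Q -> S <- M -> T
That exhausts the simple backdoor paths. Count: 4.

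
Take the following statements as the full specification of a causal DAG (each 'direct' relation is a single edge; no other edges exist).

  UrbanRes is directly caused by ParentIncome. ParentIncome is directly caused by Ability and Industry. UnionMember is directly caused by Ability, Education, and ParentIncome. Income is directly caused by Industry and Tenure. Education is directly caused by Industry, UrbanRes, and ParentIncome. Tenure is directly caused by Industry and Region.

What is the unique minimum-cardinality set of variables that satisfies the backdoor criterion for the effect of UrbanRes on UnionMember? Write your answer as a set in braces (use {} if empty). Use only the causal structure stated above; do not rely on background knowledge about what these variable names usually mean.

Variables eligible for adjustment (non-descendants of UrbanRes, excluding UrbanRes and UnionMember): {Ability, Income, Industry, ParentIncome, Region, Tenure}.
Backdoor paths from UrbanRes to UnionMember:
  P1: UrbanRes <- ParentIncome <- Industry -> Education -> UnionMember
  P2: UrbanRes <- ParentIncome <- Ability -> UnionMember
  P3: UrbanRes <- ParentIncome -> Education -> UnionMember
  P4: UrbanRes <- ParentIncome -> UnionMember
The empty set is not sufficient: P1 (UrbanRes <- ParentIncome <- Industry -> Education -> UnionMember) has no collider blocking it and no conditioned non-collider, so it is open.
Try {ParentIncome}:
  P1: blocked at chain node ParentIncome ∈ conditioning set.
  P2: blocked at chain node ParentIncome ∈ conditioning set.
  P3: blocked at fork node ParentIncome ∈ conditioning set.
  P4: blocked at fork node ParentIncome ∈ conditioning set.
{ParentIncome} contains no descendant of UrbanRes and blocks every backdoor path.
No other singleton works — e.g. {Industry} leaves P2 open — so {ParentIncome} is the unique smallest valid adjustment set.

{ParentIncome}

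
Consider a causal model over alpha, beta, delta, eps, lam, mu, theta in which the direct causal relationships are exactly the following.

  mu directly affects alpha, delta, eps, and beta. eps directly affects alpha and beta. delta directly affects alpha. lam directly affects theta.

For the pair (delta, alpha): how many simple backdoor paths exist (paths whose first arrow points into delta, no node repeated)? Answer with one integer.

3

A backdoor path from delta to alpha is any simple undirected path whose first edge points into delta (i.e. leaves delta via a parent).
Parents of delta: {mu}.
Enumerating:
  P1: delta <- mu -> eps -> alpha
  P2: delta <- mu -> beta <- eps -> alpha
  P3: delta <- mu -> alpha
That exhausts the simple backdoor paths. Count: 3.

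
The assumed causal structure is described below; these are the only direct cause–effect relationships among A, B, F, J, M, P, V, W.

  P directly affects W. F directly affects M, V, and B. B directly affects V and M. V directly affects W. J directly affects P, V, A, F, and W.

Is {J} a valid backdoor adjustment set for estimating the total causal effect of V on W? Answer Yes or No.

Backdoor paths from V to W (paths whose first edge points into V):
  P1: V <- J -> P -> W
  P2: V <- J -> W
  P3: V <- F <- J -> P -> W
  P4: V <- F <- J -> W
  P5: V <- B <- F <- J -> P -> W
  P6: V <- B <- F <- J -> W
  P7: V <- B -> M <- F <- J -> P -> W
  P8: V <- B -> M <- F <- J -> W
Condition 1 (no descendant of V in the set): holds — descendants of V are {W}; none are in {J}.
Condition 2 (every backdoor path blocked by {J}):
  P1: blocked at fork node J ∈ conditioning set.
  P2: blocked at fork node J ∈ conditioning set.
  P3: blocked at fork node J ∈ conditioning set.
  P4: blocked at fork node J ∈ conditioning set.
  P5: blocked at fork node J ∈ conditioning set.
  P6: blocked at fork node J ∈ conditioning set.
  P7: blocked at collider M (neither it nor any descendant is in the conditioning set).
  P8: blocked at collider M (neither it nor any descendant is in the conditioning set).
{J} satisfies the backdoor criterion.

Yes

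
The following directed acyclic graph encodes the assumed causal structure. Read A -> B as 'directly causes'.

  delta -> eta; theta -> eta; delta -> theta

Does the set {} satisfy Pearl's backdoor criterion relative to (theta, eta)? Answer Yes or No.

No

Backdoor paths from theta to eta (paths whose first edge points into theta):
  P1: theta <- delta -> eta
Condition 1 (no descendant of theta in the set): holds — descendants of theta are {eta}; none are in {}.
Condition 2 (every backdoor path blocked by {}):
  P1: open — no interior node is in the conditioning set.
{} does not satisfy the backdoor criterion.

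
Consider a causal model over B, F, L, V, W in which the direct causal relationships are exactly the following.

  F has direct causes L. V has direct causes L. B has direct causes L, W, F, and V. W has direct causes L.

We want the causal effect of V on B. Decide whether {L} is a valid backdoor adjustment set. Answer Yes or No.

Backdoor paths from V to B (paths whose first edge points into V):
  P1: V <- L -> F -> B
  P2: V <- L -> W -> B
  P3: V <- L -> B
Condition 1 (no descendant of V in the set): holds — descendants of V are {B}; none are in {L}.
Condition 2 (every backdoor path blocked by {L}):
  P1: blocked at fork node L ∈ conditioning set.
  P2: blocked at fork node L ∈ conditioning set.
  P3: blocked at fork node L ∈ conditioning set.
{L} satisfies the backdoor criterion.

Yes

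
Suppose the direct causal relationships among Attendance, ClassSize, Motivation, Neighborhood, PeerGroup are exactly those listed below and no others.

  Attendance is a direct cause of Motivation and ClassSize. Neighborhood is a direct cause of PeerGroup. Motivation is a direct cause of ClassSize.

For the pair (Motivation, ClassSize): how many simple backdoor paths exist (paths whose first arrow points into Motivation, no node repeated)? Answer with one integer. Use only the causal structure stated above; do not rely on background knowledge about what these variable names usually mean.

A backdoor path from Motivation to ClassSize is any simple undirected path whose first edge points into Motivation (i.e. leaves Motivation via a parent).
Parents of Motivation: {Attendance}.
Enumerating:
  P1: Motivation <- Attendance -> ClassSize
That exhausts the simple backdoor paths. Count: 1.

1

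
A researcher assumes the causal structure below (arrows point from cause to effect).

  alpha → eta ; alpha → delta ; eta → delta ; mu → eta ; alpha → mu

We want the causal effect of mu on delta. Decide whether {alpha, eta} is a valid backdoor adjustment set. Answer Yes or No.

Backdoor paths from mu to delta (paths whose first edge points into mu):
  P1: mu <- alpha -> eta -> delta
  P2: mu <- alpha -> delta
Condition 1 (no descendant of mu in the set): FAILS — eta is a descendant of mu.
Condition 2 (every backdoor path blocked by {alpha, eta}):
  P1: blocked at fork node alpha ∈ conditioning set.
  P2: blocked at fork node alpha ∈ conditioning set.
{alpha, eta} does not satisfy the backdoor criterion.

No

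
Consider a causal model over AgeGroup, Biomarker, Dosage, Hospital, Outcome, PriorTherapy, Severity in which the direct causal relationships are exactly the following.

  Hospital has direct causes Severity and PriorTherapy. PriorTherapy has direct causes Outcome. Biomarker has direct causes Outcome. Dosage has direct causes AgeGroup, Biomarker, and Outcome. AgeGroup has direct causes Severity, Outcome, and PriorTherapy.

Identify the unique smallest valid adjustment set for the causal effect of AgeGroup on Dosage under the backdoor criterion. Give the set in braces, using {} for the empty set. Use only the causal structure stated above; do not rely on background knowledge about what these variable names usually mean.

{Outcome}

Variables eligible for adjustment (non-descendants of AgeGroup, excluding AgeGroup and Dosage): {Biomarker, Hospital, Outcome, PriorTherapy, Severity}.
Backdoor paths from AgeGroup to Dosage:
  P1: AgeGroup <- Outcome -> Biomarker -> Dosage
  P2: AgeGroup <- Outcome -> Dosage
  P3: AgeGroup <- Severity -> Hospital <- PriorTherapy <- Outcome -> Biomarker -> Dosage
  P4: AgeGroup <- Severity -> Hospital <- PriorTherapy <- Outcome -> Dosage
  P5: AgeGroup <- PriorTherapy <- Outcome -> Biomarker -> Dosage
  P6: AgeGroup <- PriorTherapy <- Outcome -> Dosage
The empty set is not sufficient: P1 (AgeGroup <- Outcome -> Biomarker -> Dosage) has no collider blocking it and no conditioned non-collider, so it is open.
Try {Outcome}:
  P1: blocked at fork node Outcome ∈ conditioning set.
  P2: blocked at fork node Outcome ∈ conditioning set.
  P3: blocked at collider Hospital (neither it nor any descendant is in the conditioning set).
  P4: blocked at collider Hospital (neither it nor any descendant is in the conditioning set).
  P5: blocked at fork node Outcome ∈ conditioning set.
  P6: blocked at fork node Outcome ∈ conditioning set.
{Outcome} contains no descendant of AgeGroup and blocks every backdoor path.
No other singleton works — e.g. {Severity} leaves P1 open — so {Outcome} is the unique smallest valid adjustment set.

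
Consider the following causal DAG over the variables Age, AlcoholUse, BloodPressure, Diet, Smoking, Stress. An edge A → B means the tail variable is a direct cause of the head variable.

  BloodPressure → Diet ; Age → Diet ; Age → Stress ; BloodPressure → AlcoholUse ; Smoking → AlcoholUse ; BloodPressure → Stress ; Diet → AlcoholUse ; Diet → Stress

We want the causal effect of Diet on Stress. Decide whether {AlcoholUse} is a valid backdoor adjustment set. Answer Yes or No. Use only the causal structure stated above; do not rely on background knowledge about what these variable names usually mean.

No

Backdoor paths from Diet to Stress (paths whose first edge points into Diet):
  P1: Diet <- Age -> Stress
  P2: Diet <- BloodPressure -> Stress
Condition 1 (no descendant of Diet in the set): FAILS — AlcoholUse is a descendant of Diet.
Condition 2 (every backdoor path blocked by {AlcoholUse}):
  P1: open — no interior node is in the conditioning set.
  P2: open — no interior node is in the conditioning set.
{AlcoholUse} does not satisfy the backdoor criterion.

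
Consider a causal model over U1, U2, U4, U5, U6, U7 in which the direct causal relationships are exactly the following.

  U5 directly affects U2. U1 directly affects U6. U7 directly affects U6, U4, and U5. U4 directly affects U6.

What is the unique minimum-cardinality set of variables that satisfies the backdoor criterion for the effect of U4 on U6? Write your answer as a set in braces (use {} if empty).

Variables eligible for adjustment (non-descendants of U4, excluding U4 and U6): {U1, U2, U5, U7}.
Backdoor paths from U4 to U6:
  P1: U4 <- U7 -> U6
The empty set is not sufficient: P1 (U4 <- U7 -> U6) has no collider blocking it and no conditioned non-collider, so it is open.
Try {U7}:
  P1: blocked at fork node U7 ∈ conditioning set.
{U7} contains no descendant of U4 and blocks every backdoor path.
No other singleton works — e.g. {U1} leaves P1 open — so {U7} is the unique smallest valid adjustment set.

{U7}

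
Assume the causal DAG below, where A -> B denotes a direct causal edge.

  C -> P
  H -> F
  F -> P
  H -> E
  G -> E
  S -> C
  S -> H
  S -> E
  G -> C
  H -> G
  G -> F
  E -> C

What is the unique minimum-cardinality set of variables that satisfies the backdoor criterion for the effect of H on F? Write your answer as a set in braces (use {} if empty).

Variables eligible for adjustment (non-descendants of H, excluding H and F): {S}.
Backdoor paths from H to F:
  P1: H <- S -> E <- G -> F
  P2: H <- S -> E <- G -> C -> P <- F
  P3: H <- S -> E -> C <- G -> F
  P4: H <- S -> E -> C -> P <- F
  P5: H <- S -> C <- G -> F
  P6: H <- S -> C <- E <- G -> F
  P7: H <- S -> C -> P <- F
Each backdoor path contains an unconditioned collider, so every path is already blocked with the empty conditioning set:
  P1: blocked at collider E (neither it nor any descendant is in the conditioning set).
  P2: blocked at collider E (neither it nor any descendant is in the conditioning set).
  P3: blocked at collider C (neither it nor any descendant is in the conditioning set).
  P4: blocked at collider P (neither it nor any descendant is in the conditioning set).
  P5: blocked at collider C (neither it nor any descendant is in the conditioning set).
  P6: blocked at collider C (neither it nor any descendant is in the conditioning set).
  P7: blocked at collider P (neither it nor any descendant is in the conditioning set).
The empty set is therefore the unique smallest valid set.

{}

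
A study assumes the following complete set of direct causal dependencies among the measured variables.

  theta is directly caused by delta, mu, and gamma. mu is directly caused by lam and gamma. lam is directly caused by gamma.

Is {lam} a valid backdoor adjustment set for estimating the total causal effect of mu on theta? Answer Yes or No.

No

Backdoor paths from mu to theta (paths whose first edge points into mu):
  P1: mu <- gamma -> theta
  P2: mu <- lam <- gamma -> theta
Condition 1 (no descendant of mu in the set): holds — descendants of mu are {theta}; none are in {lam}.
Condition 2 (every backdoor path blocked by {lam}):
  P1: open — no interior node is in the conditioning set.
  P2: blocked at chain node lam ∈ conditioning set.
{lam} does not satisfy the backdoor criterion.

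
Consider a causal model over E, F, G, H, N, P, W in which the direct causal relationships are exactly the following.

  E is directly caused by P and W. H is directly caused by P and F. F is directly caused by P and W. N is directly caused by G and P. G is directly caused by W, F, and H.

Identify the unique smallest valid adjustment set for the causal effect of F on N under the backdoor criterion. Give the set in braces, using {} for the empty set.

{P, W}

Variables eligible for adjustment (non-descendants of F, excluding F and N): {E, P, W}.
Backdoor paths from F to N:
  P1: F <- P -> H -> G -> N
  P2: F <- P -> E <- W -> G -> N
  P3: F <- P -> N
  P4: F <- W -> E <- P -> H -> G -> N
  P5: F <- W -> E <- P -> N
  P6: F <- W -> G <- H <- P -> N
  P7: F <- W -> G -> N
The empty set is not sufficient: P1 (F <- P -> H -> G -> N) has no collider blocking it and no conditioned non-collider, so it is open.
Try {P, W}:
  P1: blocked at fork node P ∈ conditioning set.
  P2: blocked at fork node P ∈ conditioning set.
  P3: blocked at fork node P ∈ conditioning set.
  P4: blocked at fork node W ∈ conditioning set.
  P5: blocked at fork node W ∈ conditioning set.
  P6: blocked at fork node W ∈ conditioning set.
  P7: blocked at fork node W ∈ conditioning set.
{P, W} contains no descendant of F and blocks every backdoor path.
Every element of {P, W} is needed (dropping P leaves P1 open; dropping W leaves P7 open), so no proper subset is valid.
Among all size-2 subsets of the eligible variables, only {P, W} blocks every backdoor path, so it is the unique smallest valid adjustment set.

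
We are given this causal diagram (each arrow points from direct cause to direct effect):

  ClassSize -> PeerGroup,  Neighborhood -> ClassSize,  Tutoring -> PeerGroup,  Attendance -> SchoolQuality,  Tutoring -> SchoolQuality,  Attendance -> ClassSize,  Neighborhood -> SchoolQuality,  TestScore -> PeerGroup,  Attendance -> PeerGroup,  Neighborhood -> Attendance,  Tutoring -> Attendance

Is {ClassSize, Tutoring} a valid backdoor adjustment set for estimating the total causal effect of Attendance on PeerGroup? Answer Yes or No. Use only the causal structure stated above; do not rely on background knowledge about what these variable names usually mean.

No

Backdoor paths from Attendance to PeerGroup (paths whose first edge points into Attendance):
  P1: Attendance <- Tutoring -> SchoolQuality <- Neighborhood -> ClassSize -> PeerGroup
  P2: Attendance <- Tutoring -> PeerGroup
  P3: Attendance <- Neighborhood -> ClassSize -> PeerGroup
  P4: Attendance <- Neighborhood -> SchoolQuality <- Tutoring -> PeerGroup
Condition 1 (no descendant of Attendance in the set): FAILS — ClassSize is a descendant of Attendance.
Condition 2 (every backdoor path blocked by {ClassSize, Tutoring}):
  P1: blocked at fork node Tutoring ∈ conditioning set.
  P2: blocked at fork node Tutoring ∈ conditioning set.
  P3: blocked at chain node ClassSize ∈ conditioning set.
  P4: blocked at collider SchoolQuality (neither it nor any descendant is in the conditioning set).
{ClassSize, Tutoring} does not satisfy the backdoor criterion.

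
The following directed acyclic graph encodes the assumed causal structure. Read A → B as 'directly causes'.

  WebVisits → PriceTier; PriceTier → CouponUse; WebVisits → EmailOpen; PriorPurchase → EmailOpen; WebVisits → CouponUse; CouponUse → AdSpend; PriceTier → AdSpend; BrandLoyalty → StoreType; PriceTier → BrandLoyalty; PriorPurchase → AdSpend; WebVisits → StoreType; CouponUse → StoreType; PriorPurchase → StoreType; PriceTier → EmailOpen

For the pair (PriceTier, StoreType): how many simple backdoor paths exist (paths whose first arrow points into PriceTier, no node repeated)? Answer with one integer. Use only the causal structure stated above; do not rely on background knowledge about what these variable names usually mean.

5

A backdoor path from PriceTier to StoreType is any simple undirected path whose first edge points into PriceTier (i.e. leaves PriceTier via a parent).
Parents of PriceTier: {WebVisits}.
Enumerating:
  P1: PriceTier <- WebVisits -> CouponUse -> AdSpend <- PriorPurchase -> StoreType
  P2: PriceTier <- WebVisits -> CouponUse -> StoreType
  P3: PriceTier <- WebVisits -> EmailOpen <- PriorPurchase -> AdSpend <- CouponUse -> StoreType
  P4: PriceTier <- WebVisits -> EmailOpen <- PriorPurchase -> StoreType
  P5: PriceTier <- WebVisits -> StoreType
That exhausts the simple backdoor paths. Count: 5.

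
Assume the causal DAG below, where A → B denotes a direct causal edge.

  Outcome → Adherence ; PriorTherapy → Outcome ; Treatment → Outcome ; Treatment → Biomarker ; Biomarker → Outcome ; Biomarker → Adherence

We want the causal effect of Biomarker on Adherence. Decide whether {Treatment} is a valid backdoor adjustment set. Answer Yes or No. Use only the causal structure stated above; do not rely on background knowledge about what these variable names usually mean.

Backdoor paths from Biomarker to Adherence (paths whose first edge points into Biomarker):
  P1: Biomarker <- Treatment -> Outcome -> Adherence
Condition 1 (no descendant of Biomarker in the set): holds — descendants of Biomarker are {Adherence, Outcome}; none are in {Treatment}.
Condition 2 (every backdoor path blocked by {Treatment}):
  P1: blocked at fork node Treatment ∈ conditioning set.
{Treatment} satisfies the backdoor criterion.

Yes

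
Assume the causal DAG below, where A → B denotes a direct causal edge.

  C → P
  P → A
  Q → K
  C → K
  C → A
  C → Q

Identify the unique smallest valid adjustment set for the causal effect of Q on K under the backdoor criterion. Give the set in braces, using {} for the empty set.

Variables eligible for adjustment (non-descendants of Q, excluding Q and K): {A, C, P}.
Backdoor paths from Q to K:
  P1: Q <- C -> K
The empty set is not sufficient: P1 (Q <- C -> K) has no collider blocking it and no conditioned non-collider, so it is open.
Try {C}:
  P1: blocked at fork node C ∈ conditioning set.
{C} contains no descendant of Q and blocks every backdoor path.
No other singleton works — e.g. {P} leaves P1 open — so {C} is the unique smallest valid adjustment set.

{C}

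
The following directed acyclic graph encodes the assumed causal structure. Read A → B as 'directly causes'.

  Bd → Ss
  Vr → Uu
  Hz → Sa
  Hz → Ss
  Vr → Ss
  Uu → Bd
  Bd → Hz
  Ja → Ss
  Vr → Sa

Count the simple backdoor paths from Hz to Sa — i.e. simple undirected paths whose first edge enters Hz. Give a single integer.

A backdoor path from Hz to Sa is any simple undirected path whose first edge points into Hz (i.e. leaves Hz via a parent).
Parents of Hz: {Bd}.
Enumerating:
  P1: Hz <- Bd <- Uu <- Vr -> Sa
  P2: Hz <- Bd -> Ss <- Vr -> Sa
That exhausts the simple backdoor paths. Count: 2.

2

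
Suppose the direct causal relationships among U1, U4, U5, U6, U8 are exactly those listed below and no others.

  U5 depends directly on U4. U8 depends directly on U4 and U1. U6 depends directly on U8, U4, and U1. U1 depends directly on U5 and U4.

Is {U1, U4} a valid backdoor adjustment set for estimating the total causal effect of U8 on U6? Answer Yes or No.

Yes

Backdoor paths from U8 to U6 (paths whose first edge points into U8):
  P1: U8 <- U4 -> U5 -> U1 -> U6
  P2: U8 <- U4 -> U1 -> U6
  P3: U8 <- U4 -> U6
  P4: U8 <- U1 <- U4 -> U6
  P5: U8 <- U1 <- U5 <- U4 -> U6
  P6: U8 <- U1 -> U6
Condition 1 (no descendant of U8 in the set): holds — descendants of U8 are {U6}; none are in {U1, U4}.
Condition 2 (every backdoor path blocked by {U1, U4}):
  P1: blocked at fork node U4 ∈ conditioning set.
  P2: blocked at fork node U4 ∈ conditioning set.
  P3: blocked at fork node U4 ∈ conditioning set.
  P4: blocked at chain node U1 ∈ conditioning set.
  P5: blocked at chain node U1 ∈ conditioning set.
  P6: blocked at fork node U1 ∈ conditioning set.
{U1, U4} satisfies the backdoor criterion.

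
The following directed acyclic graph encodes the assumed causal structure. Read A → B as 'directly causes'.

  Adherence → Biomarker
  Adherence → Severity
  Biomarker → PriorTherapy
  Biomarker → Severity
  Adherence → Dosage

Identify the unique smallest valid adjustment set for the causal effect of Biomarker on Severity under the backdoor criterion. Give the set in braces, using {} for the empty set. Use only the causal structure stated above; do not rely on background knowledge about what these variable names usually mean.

{Adherence}

Variables eligible for adjustment (non-descendants of Biomarker, excluding Biomarker and Severity): {Adherence, Dosage}.
Backdoor paths from Biomarker to Severity:
  P1: Biomarker <- Adherence -> Severity
The empty set is not sufficient: P1 (Biomarker <- Adherence -> Severity) has no collider blocking it and no conditioned non-collider, so it is open.
Try {Adherence}:
  P1: blocked at fork node Adherence ∈ conditioning set.
{Adherence} contains no descendant of Biomarker and blocks every backdoor path.
No other singleton works — e.g. {Dosage} leaves P1 open — so {Adherence} is the unique smallest valid adjustment set.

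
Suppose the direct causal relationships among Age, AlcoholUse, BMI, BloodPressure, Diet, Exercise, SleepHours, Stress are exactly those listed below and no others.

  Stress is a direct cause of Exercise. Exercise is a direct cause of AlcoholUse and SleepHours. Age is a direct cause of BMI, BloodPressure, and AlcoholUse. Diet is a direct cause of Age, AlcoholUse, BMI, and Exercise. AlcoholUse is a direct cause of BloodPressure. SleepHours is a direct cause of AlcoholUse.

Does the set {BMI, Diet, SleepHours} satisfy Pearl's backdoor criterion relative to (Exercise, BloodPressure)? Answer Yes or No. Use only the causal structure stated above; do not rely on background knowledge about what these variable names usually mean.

No

Backdoor paths from Exercise to BloodPressure (paths whose first edge points into Exercise):
  P1: Exercise <- Diet -> Age -> AlcoholUse -> BloodPressure
  P2: Exercise <- Diet -> Age -> BloodPressure
  P3: Exercise <- Diet -> BMI <- Age -> AlcoholUse -> BloodPressure
  P4: Exercise <- Diet -> BMI <- Age -> BloodPressure
  P5: Exercise <- Diet -> AlcoholUse <- Age -> BloodPressure
  P6: Exercise <- Diet -> AlcoholUse -> BloodPressure
Condition 1 (no descendant of Exercise in the set): FAILS — SleepHours is a descendant of Exercise.
Condition 2 (every backdoor path blocked by {BMI, Diet, SleepHours}):
  P1: blocked at fork node Diet ∈ conditioning set.
  P2: blocked at fork node Diet ∈ conditioning set.
  P3: blocked at fork node Diet ∈ conditioning set.
  P4: blocked at fork node Diet ∈ conditioning set.
  P5: blocked at fork node Diet ∈ conditioning set.
  P6: blocked at fork node Diet ∈ conditioning set.
{BMI, Diet, SleepHours} does not satisfy the backdoor criterion.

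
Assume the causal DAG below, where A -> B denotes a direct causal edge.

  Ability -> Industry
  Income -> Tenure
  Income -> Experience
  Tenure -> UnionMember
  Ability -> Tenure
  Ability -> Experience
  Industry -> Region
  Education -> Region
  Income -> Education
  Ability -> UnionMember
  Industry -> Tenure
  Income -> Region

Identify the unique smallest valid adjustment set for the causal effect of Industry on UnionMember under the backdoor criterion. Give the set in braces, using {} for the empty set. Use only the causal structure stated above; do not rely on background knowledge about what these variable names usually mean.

Variables eligible for adjustment (non-descendants of Industry, excluding Industry and UnionMember): {Ability, Education, Experience, Income}.
Backdoor paths from Industry to UnionMember:
  P1: Industry <- Ability -> Experience <- Income -> Tenure -> UnionMember
  P2: Industry <- Ability -> Tenure -> UnionMember
  P3: Industry <- Ability -> UnionMember
The empty set is not sufficient: P2 (Industry <- Ability -> Tenure -> UnionMember) has no collider blocking it and no conditioned non-collider, so it is open.
Try {Ability}:
  P1: blocked at fork node Ability ∈ conditioning set.
  P2: blocked at fork node Ability ∈ conditioning set.
  P3: blocked at fork node Ability ∈ conditioning set.
{Ability} contains no descendant of Industry and blocks every backdoor path.
No other singleton works — e.g. {Income} leaves P2 open — so {Ability} is the unique smallest valid adjustment set.

{Ability}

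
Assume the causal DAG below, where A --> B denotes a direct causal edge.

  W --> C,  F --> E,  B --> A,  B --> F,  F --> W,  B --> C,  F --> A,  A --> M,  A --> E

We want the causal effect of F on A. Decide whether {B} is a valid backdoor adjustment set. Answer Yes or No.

Yes

Backdoor paths from F to A (paths whose first edge points into F):
  P1: F <- B -> A
Condition 1 (no descendant of F in the set): holds — descendants of F are {A, C, E, M, W}; none are in {B}.
Condition 2 (every backdoor path blocked by {B}):
  P1: blocked at fork node B ∈ conditioning set.
{B} satisfies the backdoor criterion.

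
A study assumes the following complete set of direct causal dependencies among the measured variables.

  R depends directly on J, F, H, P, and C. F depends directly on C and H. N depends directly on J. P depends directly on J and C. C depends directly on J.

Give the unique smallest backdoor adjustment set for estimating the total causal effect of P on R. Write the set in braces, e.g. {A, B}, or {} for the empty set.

{C, J}

Variables eligible for adjustment (non-descendants of P, excluding P and R): {C, F, H, J, N}.
Backdoor paths from P to R:
  P1: P <- J -> C -> F <- H -> R
  P2: P <- J -> C -> F -> R
  P3: P <- J -> C -> R
  P4: P <- J -> R
  P5: P <- C <- J -> R
  P6: P <- C -> F <- H -> R
  P7: P <- C -> F -> R
  P8: P <- C -> R
The empty set is not sufficient: P2 (P <- J -> C -> F -> R) has no collider blocking it and no conditioned non-collider, so it is open.
Try {C, J}:
  P1: blocked at fork node J ∈ conditioning set.
  P2: blocked at fork node J ∈ conditioning set.
  P3: blocked at fork node J ∈ conditioning set.
  P4: blocked at fork node J ∈ conditioning set.
  P5: blocked at chain node C ∈ conditioning set.
  P6: blocked at fork node C ∈ conditioning set.
  P7: blocked at fork node C ∈ conditioning set.
  P8: blocked at fork node C ∈ conditioning set.
{C, J} contains no descendant of P and blocks every backdoor path.
Every element of {C, J} is needed (dropping C leaves P7 open; dropping J leaves P4 open), so no proper subset is valid.
Among all size-2 subsets of the eligible variables, only {C, J} blocks every backdoor path, so it is the unique smallest valid adjustment set.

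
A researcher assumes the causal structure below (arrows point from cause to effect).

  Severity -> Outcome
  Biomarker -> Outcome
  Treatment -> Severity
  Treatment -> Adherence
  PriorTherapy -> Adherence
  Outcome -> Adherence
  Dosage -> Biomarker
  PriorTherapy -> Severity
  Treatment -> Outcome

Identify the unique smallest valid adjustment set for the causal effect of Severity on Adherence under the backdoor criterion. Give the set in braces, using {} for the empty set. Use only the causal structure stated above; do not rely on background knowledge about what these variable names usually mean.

Variables eligible for adjustment (non-descendants of Severity, excluding Severity and Adherence): {Biomarker, Dosage, PriorTherapy, Treatment}.
Backdoor paths from Severity to Adherence:
  P1: Severity <- PriorTherapy -> Adherence
  P2: Severity <- Treatment -> Outcome -> Adherence
  P3: Severity <- Treatment -> Adherence
The empty set is not sufficient: P1 (Severity <- PriorTherapy -> Adherence) has no collider blocking it and no conditioned non-collider, so it is open.
Try {PriorTherapy, Treatment}:
  P1: blocked at fork node PriorTherapy ∈ conditioning set.
  P2: blocked at fork node Treatment ∈ conditioning set.
  P3: blocked at fork node Treatment ∈ conditioning set.
{PriorTherapy, Treatment} contains no descendant of Severity and blocks every backdoor path.
Every element of {PriorTherapy, Treatment} is needed (dropping PriorTherapy leaves P1 open; dropping Treatment leaves P2 open), so no proper subset is valid.
Among all size-2 subsets of the eligible variables, only {PriorTherapy, Treatment} blocks every backdoor path, so it is the unique smallest valid adjustment set.

{PriorTherapy, Treatment}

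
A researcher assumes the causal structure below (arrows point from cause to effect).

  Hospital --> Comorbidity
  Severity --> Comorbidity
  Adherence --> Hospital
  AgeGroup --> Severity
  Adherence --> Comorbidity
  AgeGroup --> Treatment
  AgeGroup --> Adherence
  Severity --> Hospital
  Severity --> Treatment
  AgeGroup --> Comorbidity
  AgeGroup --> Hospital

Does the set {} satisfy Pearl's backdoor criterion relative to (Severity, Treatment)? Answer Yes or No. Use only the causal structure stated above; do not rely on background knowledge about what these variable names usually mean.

No

Backdoor paths from Severity to Treatment (paths whose first edge points into Severity):
  P1: Severity <- AgeGroup -> Treatment
Condition 1 (no descendant of Severity in the set): holds — descendants of Severity are {Comorbidity, Hospital, Treatment}; none are in {}.
Condition 2 (every backdoor path blocked by {}):
  P1: open — no interior node is in the conditioning set.
{} does not satisfy the backdoor criterion.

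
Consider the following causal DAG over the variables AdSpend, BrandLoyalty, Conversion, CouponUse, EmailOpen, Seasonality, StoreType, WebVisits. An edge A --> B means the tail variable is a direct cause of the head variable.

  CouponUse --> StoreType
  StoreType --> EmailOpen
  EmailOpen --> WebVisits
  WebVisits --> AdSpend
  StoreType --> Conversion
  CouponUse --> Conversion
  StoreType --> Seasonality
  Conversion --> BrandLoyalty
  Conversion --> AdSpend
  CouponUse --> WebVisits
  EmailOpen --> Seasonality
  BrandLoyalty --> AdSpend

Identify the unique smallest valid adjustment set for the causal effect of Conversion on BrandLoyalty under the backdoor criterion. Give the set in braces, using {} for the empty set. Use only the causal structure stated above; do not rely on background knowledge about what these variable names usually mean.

{}

Variables eligible for adjustment (non-descendants of Conversion, excluding Conversion and BrandLoyalty): {CouponUse, EmailOpen, Seasonality, StoreType, WebVisits}.
Backdoor paths from Conversion to BrandLoyalty:
  P1: Conversion <- CouponUse -> StoreType -> EmailOpen -> WebVisits -> AdSpend <- BrandLoyalty
  P2: Conversion <- CouponUse -> StoreType -> Seasonality <- EmailOpen -> WebVisits -> AdSpend <- BrandLoyalty
  P3: Conversion <- CouponUse -> WebVisits -> AdSpend <- BrandLoyalty
  P4: Conversion <- StoreType <- CouponUse -> WebVisits -> AdSpend <- BrandLoyalty
  P5: Conversion <- StoreType -> EmailOpen -> WebVisits -> AdSpend <- BrandLoyalty
  P6: Conversion <- StoreType -> Seasonality <- EmailOpen -> WebVisits -> AdSpend <- BrandLoyalty
Each backdoor path contains an unconditioned collider, so every path is already blocked with the empty conditioning set:
  P1: blocked at collider AdSpend (neither it nor any descendant is in the conditioning set).
  P2: blocked at collider Seasonality (neither it nor any descendant is in the conditioning set).
  P3: blocked at collider AdSpend (neither it nor any descendant is in the conditioning set).
  P4: blocked at collider AdSpend (neither it nor any descendant is in the conditioning set).
  P5: blocked at collider AdSpend (neither it nor any descendant is in the conditioning set).
  P6: blocked at collider Seasonality (neither it nor any descendant is in the conditioning set).
The empty set is therefore the unique smallest valid set.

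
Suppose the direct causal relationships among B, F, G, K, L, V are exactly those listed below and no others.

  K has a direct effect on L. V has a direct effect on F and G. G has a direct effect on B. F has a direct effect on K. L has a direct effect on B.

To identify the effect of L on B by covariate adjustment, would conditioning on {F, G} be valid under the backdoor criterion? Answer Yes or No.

Backdoor paths from L to B (paths whose first edge points into L):
  P1: L <- K <- F <- V -> G -> B
Condition 1 (no descendant of L in the set): holds — descendants of L are {B}; none are in {F, G}.
Condition 2 (every backdoor path blocked by {F, G}):
  P1: blocked at chain node F ∈ conditioning set.
{F, G} satisfies the backdoor criterion.

Yes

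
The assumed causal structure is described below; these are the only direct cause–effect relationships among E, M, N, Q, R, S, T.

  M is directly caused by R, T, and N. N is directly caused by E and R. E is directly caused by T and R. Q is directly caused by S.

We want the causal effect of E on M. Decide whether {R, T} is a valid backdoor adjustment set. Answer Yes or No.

Backdoor paths from E to M (paths whose first edge points into E):
  P1: E <- R -> N -> M
  P2: E <- R -> M
  P3: E <- T -> M
Condition 1 (no descendant of E in the set): holds — descendants of E are {M, N}; none are in {R, T}.
Condition 2 (every backdoor path blocked by {R, T}):
  P1: blocked at fork node R ∈ conditioning set.
  P2: blocked at fork node R ∈ conditioning set.
  P3: blocked at fork node T ∈ conditioning set.
{R, T} satisfies the backdoor criterion.

Yes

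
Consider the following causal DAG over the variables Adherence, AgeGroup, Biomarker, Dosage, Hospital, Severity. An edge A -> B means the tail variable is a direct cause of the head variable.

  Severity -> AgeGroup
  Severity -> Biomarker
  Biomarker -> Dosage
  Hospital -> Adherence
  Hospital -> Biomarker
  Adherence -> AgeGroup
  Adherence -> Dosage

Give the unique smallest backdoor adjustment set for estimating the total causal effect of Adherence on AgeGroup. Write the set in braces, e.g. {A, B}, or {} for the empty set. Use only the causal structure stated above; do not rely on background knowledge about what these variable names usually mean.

Variables eligible for adjustment (non-descendants of Adherence, excluding Adherence and AgeGroup): {Biomarker, Hospital, Severity}.
Backdoor paths from Adherence to AgeGroup:
  P1: Adherence <- Hospital -> Biomarker <- Severity -> AgeGroup
Each backdoor path contains an unconditioned collider, so every path is already blocked with the empty conditioning set:
  P1: blocked at collider Biomarker (neither it nor any descendant is in the conditioning set).
The empty set is therefore the unique smallest valid set.

{}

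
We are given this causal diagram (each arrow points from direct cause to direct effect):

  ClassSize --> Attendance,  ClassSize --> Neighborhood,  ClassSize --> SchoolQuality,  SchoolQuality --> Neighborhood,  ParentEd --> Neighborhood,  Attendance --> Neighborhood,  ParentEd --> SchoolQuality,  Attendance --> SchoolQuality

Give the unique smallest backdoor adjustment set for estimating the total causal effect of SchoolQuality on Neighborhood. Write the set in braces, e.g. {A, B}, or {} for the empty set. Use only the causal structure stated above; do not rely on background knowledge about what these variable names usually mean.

Variables eligible for adjustment (non-descendants of SchoolQuality, excluding SchoolQuality and Neighborhood): {Attendance, ClassSize, ParentEd}.
Backdoor paths from SchoolQuality to Neighborhood:
  P1: SchoolQuality <- ClassSize -> Attendance -> Neighborhood
  P2: SchoolQuality <- ClassSize -> Neighborhood
  P3: SchoolQuality <- Attendance <- ClassSize -> Neighborhood
  P4: SchoolQuality <- Attendance -> Neighborhood
  P5: SchoolQuality <- ParentEd -> Neighborhood
The empty set is not sufficient: P1 (SchoolQuality <- ClassSize -> Attendance -> Neighborhood) has no collider blocking it and no conditioned non-collider, so it is open.
Try {Attendance, ClassSize, ParentEd}:
  P1: blocked at fork node ClassSize ∈ conditioning set.
  P2: blocked at fork node ClassSize ∈ conditioning set.
  P3: blocked at chain node Attendance ∈ conditioning set.
  P4: blocked at fork node Attendance ∈ conditioning set.
  P5: blocked at fork node ParentEd ∈ conditioning set.
{Attendance, ClassSize, ParentEd} contains no descendant of SchoolQuality and blocks every backdoor path.
Every element of {Attendance, ClassSize, ParentEd} is needed (dropping Attendance leaves P4 open; dropping ClassSize leaves P2 open; dropping ParentEd leaves P5 open), so no proper subset is valid.
Among all size-3 subsets of the eligible variables, only {Attendance, ClassSize, ParentEd} blocks every backdoor path, so it is the unique smallest valid adjustment set.

{Attendance, ClassSize, ParentEd}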